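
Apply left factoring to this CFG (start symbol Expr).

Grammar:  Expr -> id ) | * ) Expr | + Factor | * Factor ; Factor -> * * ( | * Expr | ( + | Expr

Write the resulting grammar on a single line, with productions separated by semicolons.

Expr has alternatives sharing prefix '*': factor to Expr → * Expr1 with Expr1 → ) Expr | Factor.
Factor has alternatives sharing prefix '*': factor to Factor → * Factor1 with Factor1 → * ( | Expr.

Expr -> id ) | + Factor | * Expr1; Factor -> ( + | Expr | * Factor1; Expr1 -> ) Expr | Factor; Factor1 -> * ( | Expr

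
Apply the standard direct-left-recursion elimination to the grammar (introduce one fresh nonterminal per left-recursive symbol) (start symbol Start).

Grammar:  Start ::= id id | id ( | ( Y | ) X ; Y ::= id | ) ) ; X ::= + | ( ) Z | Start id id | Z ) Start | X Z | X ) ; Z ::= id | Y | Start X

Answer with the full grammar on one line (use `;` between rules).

Start ::= id id | id ( | ( Y | ) X; Y ::= id | ) ); X ::= + X1 | ( ) Z X1 | Start id id X1 | Z ) Start X1; Z ::= id | Y | Start X; X1 ::= Z X1 | ) X1 | ε

Left recursion appears on X.
For X: α = {Z, )}, β = {+, ( ) Z, Start id id, Z ) Start}. Rewrite as X → β X1 and X1 → α X1 | ε.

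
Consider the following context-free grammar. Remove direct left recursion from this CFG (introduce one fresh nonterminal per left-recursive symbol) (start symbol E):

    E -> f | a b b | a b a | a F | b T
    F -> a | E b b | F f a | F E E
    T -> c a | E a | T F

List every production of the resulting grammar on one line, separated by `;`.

Left recursion appears on F, T.
For F: α = {f a, E E}, β = {a, E b b}. Rewrite as F → β F' and F' → α F' | ε.
For T: α = {F}, β = {c a, E a}. Rewrite as T → β T' and T' → α T' | ε.

E -> f | a b b | a b a | a F | b T; F -> a F' | E b b F'; T -> c a T' | E a T'; F' -> f a F' | E E F' | ε; T' -> F T' | ε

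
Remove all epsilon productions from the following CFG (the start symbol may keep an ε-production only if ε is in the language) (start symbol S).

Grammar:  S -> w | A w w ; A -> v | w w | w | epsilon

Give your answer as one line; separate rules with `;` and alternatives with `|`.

S -> w | A w w | w w; A -> v | w w | w

Nullable set = {A}.
ε ∉ L(G), so no ε-production is kept.
Add the nullable-subset variants: S → A w w gives A w w | w w.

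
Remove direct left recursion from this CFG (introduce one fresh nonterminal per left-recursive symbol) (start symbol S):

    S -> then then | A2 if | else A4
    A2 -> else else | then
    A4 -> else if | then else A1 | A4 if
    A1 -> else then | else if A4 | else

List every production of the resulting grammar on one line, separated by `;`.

S -> then then | A2 if | else A4; A2 -> else else | then; A4 -> else if A4' | then else A1 A4'; A1 -> else then | else if A4 | else; A4' -> if A4' | ε

A4 is directly left-recursive.
For A4: α = {if}, β = {else if, then else A1}. Rewrite as A4 → β A4' and A4' → α A4' | ε.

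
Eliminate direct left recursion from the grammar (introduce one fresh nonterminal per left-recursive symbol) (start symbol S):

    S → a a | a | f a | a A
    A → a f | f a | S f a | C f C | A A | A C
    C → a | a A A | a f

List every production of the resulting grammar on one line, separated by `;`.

A is directly left-recursive.
For A: α = {A, C}, β = {a f, f a, S f a, C f C}. Rewrite as A → β A' and A' → α A' | ε.

S → a a | a | f a | a A; A → a f A' | f a A' | S f a A' | C f C A'; C → a | a A A | a f; A' → A A' | C A' | ε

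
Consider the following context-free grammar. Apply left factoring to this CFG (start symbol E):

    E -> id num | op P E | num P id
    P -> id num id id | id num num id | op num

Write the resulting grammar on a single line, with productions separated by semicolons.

E -> id num | op P E | num P id; P -> op num | id num P'; P' -> id id | num id

P has alternatives sharing prefix 'id num': factor to P → id num P' with P' → id id | num id.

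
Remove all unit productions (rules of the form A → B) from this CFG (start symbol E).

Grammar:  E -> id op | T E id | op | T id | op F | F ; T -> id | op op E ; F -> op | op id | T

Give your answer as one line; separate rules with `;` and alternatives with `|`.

Unit pairs: E ⇒* {F, T}; F ⇒* {T}.
For each unit pair (A, B), copy every non-unit production of B to A, then drop all unit productions.

E -> id op | T E id | op | T id | op F | op id | id | op op E; T -> id | op op E; F -> op | op id | id | op op E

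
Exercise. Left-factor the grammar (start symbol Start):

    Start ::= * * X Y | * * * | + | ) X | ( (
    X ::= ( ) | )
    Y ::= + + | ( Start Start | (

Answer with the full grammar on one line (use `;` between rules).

Start has alternatives sharing prefix '* *': factor to Start → * * Start1 with Start1 → X Y | *.
Y has alternatives sharing prefix '(': factor to Y → ( Y1 with Y1 → Start Start | ε.

Start ::= + | ) X | ( ( | * * Start1; X ::= ( ) | ); Y ::= + + | ( Y1; Start1 ::= X Y | *; Y1 ::= Start Start | epsilon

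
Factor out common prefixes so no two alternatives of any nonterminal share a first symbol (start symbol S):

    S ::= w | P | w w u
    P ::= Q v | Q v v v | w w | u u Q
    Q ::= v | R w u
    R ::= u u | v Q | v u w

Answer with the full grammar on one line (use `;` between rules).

S has alternatives sharing prefix 'w': factor to S → w S' with S' → ε | w u.
P has alternatives sharing prefix 'Q v': factor to P → Q v P' with P' → ε | v v.
R has alternatives sharing prefix 'v': factor to R → v R' with R' → Q | u w.

S ::= P | w S'; P ::= w w | u u Q | Q v P'; Q ::= v | R w u; R ::= u u | v R'; S' ::= ε | w u; P' ::= ε | v v; R' ::= Q | u w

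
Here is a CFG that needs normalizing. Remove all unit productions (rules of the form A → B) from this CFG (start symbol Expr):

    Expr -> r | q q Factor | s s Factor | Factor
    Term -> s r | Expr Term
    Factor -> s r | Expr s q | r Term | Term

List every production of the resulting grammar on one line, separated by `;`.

Unit pairs: Expr ⇒* {Factor, Term}; Factor ⇒* {Term}.
For every A with A ⇒* B via unit rules, add B's non-unit alternatives to A; then delete every rule of the form X → Y.

Expr -> s r | Expr Term | Expr s q | r Term | r | q q Factor | s s Factor; Term -> s r | Expr Term; Factor -> s r | Expr Term | Expr s q | r Term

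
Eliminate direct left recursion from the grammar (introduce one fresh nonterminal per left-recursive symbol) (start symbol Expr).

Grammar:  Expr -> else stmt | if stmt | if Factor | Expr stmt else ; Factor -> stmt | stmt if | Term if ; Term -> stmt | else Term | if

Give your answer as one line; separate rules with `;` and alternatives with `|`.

Expr -> else stmt Expr1 | if stmt Expr1 | if Factor Expr1; Factor -> stmt | stmt if | Term if; Term -> stmt | else Term | if; Expr1 -> stmt else Expr1 | ε

Expr is directly left-recursive.
For Expr: α = {stmt else}, β = {else stmt, if stmt, if Factor}. Rewrite as Expr → β Expr1 and Expr1 → α Expr1 | ε.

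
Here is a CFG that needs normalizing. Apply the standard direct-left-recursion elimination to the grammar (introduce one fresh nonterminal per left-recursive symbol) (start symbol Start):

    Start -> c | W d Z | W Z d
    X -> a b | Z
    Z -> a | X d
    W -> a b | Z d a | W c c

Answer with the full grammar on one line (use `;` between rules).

Start -> c | W d Z | W Z d; X -> a b | Z; Z -> a | X d; W -> a b W1 | Z d a W1; W1 -> c c W1 | ε

Left recursion appears on W.
For W: α = {c c}, β = {a b, Z d a}. Rewrite as W → β W1 and W1 → α W1 | ε.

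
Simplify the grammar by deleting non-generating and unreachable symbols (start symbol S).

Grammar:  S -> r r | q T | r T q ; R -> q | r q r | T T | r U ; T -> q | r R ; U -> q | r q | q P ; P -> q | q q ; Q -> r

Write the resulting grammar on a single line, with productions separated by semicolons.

Generating nonterminals: {P, Q, R, S, T, U}.
Reachable from S after that: {P, R, S, T, U}.
Removed useless symbols: {Q} and every production mentioning them.

S -> r r | q T | r T q; R -> q | r q r | T T | r U; T -> q | r R; U -> q | r q | q P; P -> q | q q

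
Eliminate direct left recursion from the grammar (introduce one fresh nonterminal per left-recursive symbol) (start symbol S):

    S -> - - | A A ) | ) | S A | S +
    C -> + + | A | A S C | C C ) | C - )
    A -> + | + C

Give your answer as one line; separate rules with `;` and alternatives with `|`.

S, C are directly left-recursive.
For S: α = {A, +}, β = {- -, A A ), )}. Rewrite as S → β S' and S' → α S' | ε.
For C: α = {C ), - )}, β = {+ +, A, A S C}. Rewrite as C → β C' and C' → α C' | ε.

S -> - - S' | A A ) S' | ) S'; C -> + + C' | A C' | A S C C'; A -> + | + C; S' -> A S' | + S' | eps; C' -> C ) C' | - ) C' | eps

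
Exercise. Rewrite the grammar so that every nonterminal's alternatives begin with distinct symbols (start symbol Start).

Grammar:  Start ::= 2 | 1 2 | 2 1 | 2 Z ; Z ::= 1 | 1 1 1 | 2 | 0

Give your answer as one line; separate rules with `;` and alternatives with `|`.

Start has alternatives sharing prefix '2': factor to Start → 2 Start1 with Start1 → ε | 1 | Z.
Z has alternatives sharing prefix '1': factor to Z → 1 Z1 with Z1 → ε | 1 1.

Start ::= 1 2 | 2 Start1; Z ::= 2 | 0 | 1 Z1; Start1 ::= eps | 1 | Z; Z1 ::= eps | 1 1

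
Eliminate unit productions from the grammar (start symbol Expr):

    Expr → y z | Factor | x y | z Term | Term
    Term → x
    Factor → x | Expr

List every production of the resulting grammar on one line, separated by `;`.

Expr → x | y z | x y | z Term; Term → x; Factor → x | y z | x y | z Term

Unit pairs: Expr ⇒* {Factor, Term}; Factor ⇒* {Expr, Term}.
Replace each nonterminal's rules with the union of the non-unit rules of every nonterminal it unit-derives.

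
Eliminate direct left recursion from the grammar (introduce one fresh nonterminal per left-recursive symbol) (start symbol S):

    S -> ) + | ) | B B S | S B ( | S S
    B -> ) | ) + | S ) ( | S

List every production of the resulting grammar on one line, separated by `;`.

S is directly left-recursive.
For S: α = {B (, S}, β = {) +, ), B B S}. Rewrite as S → β S' and S' → α S' | ε.

S -> ) + S' | ) S' | B B S S'; B -> ) | ) + | S ) ( | S; S' -> B ( S' | S S' | ε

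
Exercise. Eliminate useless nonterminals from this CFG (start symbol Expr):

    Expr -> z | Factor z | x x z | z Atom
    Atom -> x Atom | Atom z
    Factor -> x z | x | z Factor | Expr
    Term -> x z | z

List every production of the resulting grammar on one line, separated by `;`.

Expr -> z | Factor z | x x z; Factor -> x z | x | z Factor | Expr

Generating nonterminals: {Expr, Factor, Term}.
Reachable from Expr after that: {Expr, Factor}.
Removed useless symbols: {Atom, Term} and every production mentioning them.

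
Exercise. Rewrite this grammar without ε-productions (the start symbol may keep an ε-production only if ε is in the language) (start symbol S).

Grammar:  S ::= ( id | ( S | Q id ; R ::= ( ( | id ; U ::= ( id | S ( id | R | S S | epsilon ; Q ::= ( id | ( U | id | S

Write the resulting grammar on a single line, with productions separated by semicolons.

Nullable set = {U}.
ε ∉ L(G), so no ε-production is kept.
For each production, add variants omitting each subset of nullable occurrences: Q → ( U gives ( U | (.

S ::= ( id | ( S | Q id; R ::= ( ( | id; U ::= ( id | S ( id | R | S S; Q ::= ( id | ( U | ( | id | S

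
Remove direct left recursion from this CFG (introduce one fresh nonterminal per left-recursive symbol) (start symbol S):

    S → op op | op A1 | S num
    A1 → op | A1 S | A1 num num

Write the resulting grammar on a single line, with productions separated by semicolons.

S, A1 are directly left-recursive.
For S: α = {num}, β = {op op, op A1}. Rewrite as S → β S' and S' → α S' | ε.
For A1: α = {S, num num}, β = {op}. Rewrite as A1 → β A1' and A1' → α A1' | ε.

S → op op S' | op A1 S'; A1 → op A1'; S' → num S' | ε; A1' → S A1' | num num A1' | ε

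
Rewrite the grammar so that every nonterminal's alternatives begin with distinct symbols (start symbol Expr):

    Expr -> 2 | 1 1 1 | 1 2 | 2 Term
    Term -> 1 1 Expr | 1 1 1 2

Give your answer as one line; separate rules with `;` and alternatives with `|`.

Expr has alternatives sharing prefix '2': factor to Expr → 2 Expr1 with Expr1 → ε | Term.
Expr has alternatives sharing prefix '1': factor to Expr → 1 Expr2 with Expr2 → 1 1 | 2.
Term has alternatives sharing prefix '1 1': factor to Term → 1 1 Term1 with Term1 → Expr | 1 2.

Expr -> 2 Expr1 | 1 Expr2; Term -> 1 1 Term1; Expr1 -> eps | Term; Expr2 -> 1 1 | 2; Term1 -> Expr | 1 2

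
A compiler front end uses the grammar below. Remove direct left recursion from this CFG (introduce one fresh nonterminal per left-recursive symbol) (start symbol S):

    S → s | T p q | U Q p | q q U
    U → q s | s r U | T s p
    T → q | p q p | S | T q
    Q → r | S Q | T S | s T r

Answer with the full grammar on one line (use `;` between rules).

S → s | T p q | U Q p | q q U; U → q s | s r U | T s p; T → q T' | p q p T' | S T'; Q → r | S Q | T S | s T r; T' → q T' | ε

T is directly left-recursive.
For T: α = {q}, β = {q, p q p, S}. Rewrite as T → β T' and T' → α T' | ε.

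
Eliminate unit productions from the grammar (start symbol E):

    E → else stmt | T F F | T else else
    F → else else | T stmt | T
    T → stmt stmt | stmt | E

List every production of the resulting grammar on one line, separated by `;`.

Unit pairs: F ⇒* {E, T}; T ⇒* {E}.
For every A with A ⇒* B via unit rules, add B's non-unit alternatives to A; then delete every rule of the form X → Y.

E → else stmt | T F F | T else else; F → else stmt | T F F | T else else | else else | T stmt | stmt stmt | stmt; T → else stmt | T F F | T else else | stmt stmt | stmt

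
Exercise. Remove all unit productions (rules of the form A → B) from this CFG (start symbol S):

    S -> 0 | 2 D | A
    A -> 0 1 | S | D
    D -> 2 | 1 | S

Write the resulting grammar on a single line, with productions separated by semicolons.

Unit pairs: A ⇒* {D, S}; D ⇒* {A, S}; S ⇒* {A, D}.
Replace each nonterminal's rules with the union of the non-unit rules of every nonterminal it unit-derives.

S -> 2 | 1 | 0 | 2 D | 0 1; A -> 2 | 1 | 0 | 2 D | 0 1; D -> 0 | 2 D | 2 | 1 | 0 1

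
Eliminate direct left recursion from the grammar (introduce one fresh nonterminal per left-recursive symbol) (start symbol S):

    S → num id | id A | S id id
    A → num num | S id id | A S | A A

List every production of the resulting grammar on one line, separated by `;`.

S → num id S' | id A S'; A → num num A' | S id id A'; S' → id id S' | epsilon; A' → S A' | A A' | epsilon

Directly left-recursive nonterminals: S, A.
For S: α = {id id}, β = {num id, id A}. Rewrite as S → β S' and S' → α S' | ε.
For A: α = {S, A}, β = {num num, S id id}. Rewrite as A → β A' and A' → α A' | ε.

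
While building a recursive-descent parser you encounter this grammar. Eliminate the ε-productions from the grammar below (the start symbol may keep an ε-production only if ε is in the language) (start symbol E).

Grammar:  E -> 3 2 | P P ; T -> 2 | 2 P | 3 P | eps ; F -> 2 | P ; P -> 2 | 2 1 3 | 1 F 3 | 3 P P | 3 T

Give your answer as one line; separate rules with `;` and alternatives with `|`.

Nullable nonterminals: {T}.
ε ∉ L(G), so no ε-production is kept.
For each production, add variants omitting each subset of nullable occurrences: P → 3 T gives 3 T | 3.

E -> 3 2 | P P; T -> 2 | 2 P | 3 P; F -> 2 | P; P -> 2 | 2 1 3 | 1 F 3 | 3 P P | 3 T | 3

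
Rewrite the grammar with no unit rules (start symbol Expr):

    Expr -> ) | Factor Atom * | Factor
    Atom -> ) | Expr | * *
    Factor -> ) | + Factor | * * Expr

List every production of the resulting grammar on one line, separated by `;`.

Unit pairs: Atom ⇒* {Expr, Factor}; Expr ⇒* {Factor}.
For every A with A ⇒* B via unit rules, add B's non-unit alternatives to A; then delete every rule of the form X → Y.

Expr -> ) | + Factor | * * Expr | Factor Atom *; Atom -> ) | * * | + Factor | * * Expr | Factor Atom *; Factor -> ) | + Factor | * * Expr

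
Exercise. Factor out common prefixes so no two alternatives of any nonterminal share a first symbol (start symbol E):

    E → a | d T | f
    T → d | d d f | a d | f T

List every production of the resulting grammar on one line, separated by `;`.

E → a | d T | f; T → a d | f T | d T'; T' → ε | d f

T has alternatives sharing prefix 'd': factor to T → d T' with T' → ε | d f.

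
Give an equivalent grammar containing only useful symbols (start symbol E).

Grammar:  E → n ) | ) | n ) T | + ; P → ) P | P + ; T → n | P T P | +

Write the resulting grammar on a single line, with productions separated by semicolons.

Generating nonterminals: {E, T}.
Reachable from E after that: {E, T}.
Removed useless symbols: {P} and every production mentioning them.

E → n ) | ) | n ) T | +; T → n | +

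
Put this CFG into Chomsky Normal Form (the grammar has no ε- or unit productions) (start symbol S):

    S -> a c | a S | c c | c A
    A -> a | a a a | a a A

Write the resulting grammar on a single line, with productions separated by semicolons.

S -> X1 X2 | X1 S | X2 X2 | X2 A; A -> a | X1 Y1 | X1 Y2; X1 -> a; X2 -> c; Y1 -> X1 X1; Y2 -> X1 A

Introduce a nonterminal for each terminal appearing in a rule of length ≥ 2: X1 → a, X2 → c.
Binarize each right-hand side of length ≥ 3 by chaining fresh nonterminals (Y1, Y2, …): affected rules were A → X1 X1 X1; A → X1 X1 A.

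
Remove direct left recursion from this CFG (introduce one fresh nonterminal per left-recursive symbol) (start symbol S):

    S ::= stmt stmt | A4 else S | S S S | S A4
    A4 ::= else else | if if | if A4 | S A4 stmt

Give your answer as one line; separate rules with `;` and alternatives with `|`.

S ::= stmt stmt S' | A4 else S S'; A4 ::= else else | if if | if A4 | S A4 stmt; S' ::= S S S' | A4 S' | ε

Directly left-recursive nonterminal: S.
For S: α = {S S, A4}, β = {stmt stmt, A4 else S}. Rewrite as S → β S' and S' → α S' | ε.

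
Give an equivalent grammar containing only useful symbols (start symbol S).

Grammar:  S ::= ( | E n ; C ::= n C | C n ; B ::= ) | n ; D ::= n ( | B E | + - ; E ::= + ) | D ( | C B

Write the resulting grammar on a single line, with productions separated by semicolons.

Generating nonterminals: {B, D, E, S}.
Reachable from S after that: {B, D, E, S}.
Removed useless symbols: {C} and every production mentioning them.

S ::= ( | E n; B ::= ) | n; D ::= n ( | B E | + -; E ::= + ) | D (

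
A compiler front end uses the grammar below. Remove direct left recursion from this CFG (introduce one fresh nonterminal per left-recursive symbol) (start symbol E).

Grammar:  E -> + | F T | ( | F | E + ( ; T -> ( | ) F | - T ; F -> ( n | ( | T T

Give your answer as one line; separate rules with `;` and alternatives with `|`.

Directly left-recursive nonterminal: E.
For E: α = {+ (}, β = {+, F T, (, F}. Rewrite as E → β E' and E' → α E' | ε.

E -> + E' | F T E' | ( E' | F E'; T -> ( | ) F | - T; F -> ( n | ( | T T; E' -> + ( E' | ε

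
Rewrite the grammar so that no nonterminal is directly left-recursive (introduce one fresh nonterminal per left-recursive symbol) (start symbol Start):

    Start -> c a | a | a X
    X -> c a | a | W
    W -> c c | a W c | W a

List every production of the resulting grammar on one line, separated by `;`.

Start -> c a | a | a X; X -> c a | a | W; W -> c c W1 | a W c W1; W1 -> a W1 | ε

Directly left-recursive nonterminal: W.
For W: α = {a}, β = {c c, a W c}. Rewrite as W → β W1 and W1 → α W1 | ε.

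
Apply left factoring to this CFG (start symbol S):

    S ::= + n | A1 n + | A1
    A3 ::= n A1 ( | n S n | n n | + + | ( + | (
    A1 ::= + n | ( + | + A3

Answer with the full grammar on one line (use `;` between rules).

S ::= + n | A1 S'; A3 ::= + + | n A3' | ( A3''; A1 ::= ( + | + A1'; S' ::= n + | ε; A3' ::= A1 ( | S n | n; A3'' ::= + | ε; A1' ::= n | A3

S has alternatives sharing prefix 'A1': factor to S → A1 S' with S' → n + | ε.
A3 has alternatives sharing prefix 'n': factor to A3 → n A3' with A3' → A1 ( | S n | n.
A3 has alternatives sharing prefix '(': factor to A3 → ( A3'' with A3'' → + | ε.
A1 has alternatives sharing prefix '+': factor to A1 → + A1' with A1' → n | A3.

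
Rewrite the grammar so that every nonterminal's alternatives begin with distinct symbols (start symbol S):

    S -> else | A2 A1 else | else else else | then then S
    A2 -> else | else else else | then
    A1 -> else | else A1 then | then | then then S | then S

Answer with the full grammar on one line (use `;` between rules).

S -> A2 A1 else | then then S | else S'; A2 -> then | else A2'; A1 -> then A1' | else A1''; S' -> ε | else else; A2' -> ε | else else; A1' -> ε | then S | S; A1'' -> ε | A1 then

S has alternatives sharing prefix 'else': factor to S → else S' with S' → ε | else else.
A2 has alternatives sharing prefix 'else': factor to A2 → else A2' with A2' → ε | else else.
A1 has alternatives sharing prefix 'then': factor to A1 → then A1' with A1' → ε | then S | S.
A1 has alternatives sharing prefix 'else': factor to A1 → else A1'' with A1'' → ε | A1 then.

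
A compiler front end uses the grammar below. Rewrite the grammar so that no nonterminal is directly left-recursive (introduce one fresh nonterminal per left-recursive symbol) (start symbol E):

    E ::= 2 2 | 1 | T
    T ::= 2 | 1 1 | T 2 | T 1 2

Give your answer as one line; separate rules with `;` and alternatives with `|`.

T is directly left-recursive.
For T: α = {2, 1 2}, β = {2, 1 1}. Rewrite as T → β T' and T' → α T' | ε.

E ::= 2 2 | 1 | T; T ::= 2 T' | 1 1 T'; T' ::= 2 T' | 1 2 T' | ε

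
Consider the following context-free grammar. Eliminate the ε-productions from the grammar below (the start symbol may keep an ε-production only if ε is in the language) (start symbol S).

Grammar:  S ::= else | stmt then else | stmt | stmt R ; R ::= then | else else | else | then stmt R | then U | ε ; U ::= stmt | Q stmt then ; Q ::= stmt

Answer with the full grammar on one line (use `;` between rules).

S ::= else | stmt then else | stmt | stmt R; R ::= then | else else | else | then stmt R | then stmt | then U; U ::= stmt | Q stmt then; Q ::= stmt

The nullable symbols are {R}.
ε ∉ L(G), so no ε-production is kept.
Expand every rule over subsets of its nullable positions: R → then stmt R gives then stmt R | then stmt.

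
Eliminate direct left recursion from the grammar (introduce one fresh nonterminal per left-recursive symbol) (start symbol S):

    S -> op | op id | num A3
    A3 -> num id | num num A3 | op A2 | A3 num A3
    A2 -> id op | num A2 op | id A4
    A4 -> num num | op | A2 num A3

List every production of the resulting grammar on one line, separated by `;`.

S -> op | op id | num A3; A3 -> num id A3' | num num A3 A3' | op A2 A3'; A2 -> id op | num A2 op | id A4; A4 -> num num | op | A2 num A3; A3' -> num A3 A3' | ε

Left recursion appears on A3.
For A3: α = {num A3}, β = {num id, num num A3, op A2}. Rewrite as A3 → β A3' and A3' → α A3' | ε.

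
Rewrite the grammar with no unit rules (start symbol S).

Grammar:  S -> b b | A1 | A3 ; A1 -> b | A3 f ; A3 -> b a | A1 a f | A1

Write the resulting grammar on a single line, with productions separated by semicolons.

Unit pairs: A3 ⇒* {A1}; S ⇒* {A1, A3}.
Replace each nonterminal's rules with the union of the non-unit rules of every nonterminal it unit-derives.

S -> b | A3 f | b b | b a | A1 a f; A1 -> b | A3 f; A3 -> b | A3 f | b a | A1 a f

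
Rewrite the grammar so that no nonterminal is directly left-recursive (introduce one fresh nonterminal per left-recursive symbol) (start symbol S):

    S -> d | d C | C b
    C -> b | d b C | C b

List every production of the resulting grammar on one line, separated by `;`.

S -> d | d C | C b; C -> b C' | d b C C'; C' -> b C' | ε

Directly left-recursive nonterminal: C.
For C: α = {b}, β = {b, d b C}. Rewrite as C → β C' and C' → α C' | ε.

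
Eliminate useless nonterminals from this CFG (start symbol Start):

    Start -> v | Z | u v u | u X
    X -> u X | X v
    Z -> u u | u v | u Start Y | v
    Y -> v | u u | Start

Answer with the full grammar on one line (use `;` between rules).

Generating nonterminals: {Start, Y, Z}.
Reachable from Start after that: {Start, Y, Z}.
Removed useless symbols: {X} and every production mentioning them.

Start -> v | Z | u v u; Z -> u u | u v | u Start Y | v; Y -> v | u u | Start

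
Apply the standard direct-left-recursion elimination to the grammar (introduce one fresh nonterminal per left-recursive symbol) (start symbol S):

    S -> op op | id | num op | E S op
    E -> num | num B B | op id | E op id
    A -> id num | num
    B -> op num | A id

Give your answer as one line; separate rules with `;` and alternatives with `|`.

Directly left-recursive nonterminal: E.
For E: α = {op id}, β = {num, num B B, op id}. Rewrite as E → β E' and E' → α E' | ε.

S -> op op | id | num op | E S op; E -> num E' | num B B E' | op id E'; A -> id num | num; B -> op num | A id; E' -> op id E' | ε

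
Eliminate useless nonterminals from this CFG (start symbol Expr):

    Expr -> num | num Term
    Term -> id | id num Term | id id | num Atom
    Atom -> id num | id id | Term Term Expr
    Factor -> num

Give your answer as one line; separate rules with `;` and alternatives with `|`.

Generating nonterminals: {Atom, Expr, Factor, Term}.
Reachable from Expr after that: {Atom, Expr, Term}.
Removed useless symbols: {Factor} and every production mentioning them.

Expr -> num | num Term; Term -> id | id num Term | id id | num Atom; Atom -> id num | id id | Term Term Expr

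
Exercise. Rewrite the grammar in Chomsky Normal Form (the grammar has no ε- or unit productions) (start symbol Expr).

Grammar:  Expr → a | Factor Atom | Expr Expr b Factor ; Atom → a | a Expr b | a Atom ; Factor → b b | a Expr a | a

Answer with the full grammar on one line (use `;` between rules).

Expr → a | Factor Atom | Expr Y1; Atom → a | X2 Y3 | X2 Atom; Factor → X1 X1 | X2 Y4 | a; X1 → b; X2 → a; Y1 → Expr Y2; Y2 → X1 Factor; Y3 → Expr X1; Y4 → Expr X2

Introduce a nonterminal for each terminal appearing in a rule of length ≥ 2: X1 → b, X2 → a.
Binarize each right-hand side of length ≥ 3 by chaining fresh nonterminals (Y1, Y2, …): affected rules were Expr → Expr Expr X1 Factor; Atom → X2 Expr X1; Factor → X2 Expr X2.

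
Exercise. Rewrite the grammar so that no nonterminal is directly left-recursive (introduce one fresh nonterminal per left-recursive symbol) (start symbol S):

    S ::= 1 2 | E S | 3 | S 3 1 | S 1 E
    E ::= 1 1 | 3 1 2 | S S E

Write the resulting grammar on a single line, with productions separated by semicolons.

S ::= 1 2 S' | E S S' | 3 S'; E ::= 1 1 | 3 1 2 | S S E; S' ::= 3 1 S' | 1 E S' | ε

Left recursion appears on S.
For S: α = {3 1, 1 E}, β = {1 2, E S, 3}. Rewrite as S → β S' and S' → α S' | ε.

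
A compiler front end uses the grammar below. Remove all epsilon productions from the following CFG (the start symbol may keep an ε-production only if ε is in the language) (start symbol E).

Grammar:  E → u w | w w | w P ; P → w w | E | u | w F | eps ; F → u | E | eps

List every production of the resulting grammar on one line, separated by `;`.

E → u w | w w | w P | w; P → w w | E | u | w F | w; F → u | E

Nullable set = {F, P}.
ε ∉ L(G), so no ε-production is kept.
For each production, add variants omitting each subset of nullable occurrences: E → w P gives w P | w. P → w F gives w F | w.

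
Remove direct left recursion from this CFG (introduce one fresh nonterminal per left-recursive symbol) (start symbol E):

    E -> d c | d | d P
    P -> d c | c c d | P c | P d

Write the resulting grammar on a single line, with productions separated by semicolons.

P is directly left-recursive.
For P: α = {c, d}, β = {d c, c c d}. Rewrite as P → β P' and P' → α P' | ε.

E -> d c | d | d P; P -> d c P' | c c d P'; P' -> c P' | d P' | ε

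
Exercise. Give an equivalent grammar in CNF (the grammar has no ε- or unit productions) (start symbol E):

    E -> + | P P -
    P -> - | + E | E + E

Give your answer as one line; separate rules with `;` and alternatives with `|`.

Introduce a nonterminal for each terminal appearing in a rule of length ≥ 2: X1 → -, X2 → +.
Binarize each right-hand side of length ≥ 3 by chaining fresh nonterminals (Y1, Y2, …): affected rules were E → P P X1; P → E X2 E.

E -> + | P Y1; P -> - | X2 E | E Y2; X1 -> -; X2 -> +; Y1 -> P X1; Y2 -> X2 E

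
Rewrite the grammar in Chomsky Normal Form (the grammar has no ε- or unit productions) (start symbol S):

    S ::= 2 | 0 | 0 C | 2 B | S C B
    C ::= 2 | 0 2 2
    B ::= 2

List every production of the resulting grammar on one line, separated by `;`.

S ::= 2 | 0 | X1 C | X2 B | S Y1; C ::= 2 | X1 Y2; B ::= 2; X1 ::= 0; X2 ::= 2; Y1 ::= C B; Y2 ::= X2 X2

Introduce a nonterminal for each terminal appearing in a rule of length ≥ 2: X1 → 0, X2 → 2.
Binarize each right-hand side of length ≥ 3 by chaining fresh nonterminals (Y1, Y2, …): affected rules were S → S C B; C → X1 X2 X2.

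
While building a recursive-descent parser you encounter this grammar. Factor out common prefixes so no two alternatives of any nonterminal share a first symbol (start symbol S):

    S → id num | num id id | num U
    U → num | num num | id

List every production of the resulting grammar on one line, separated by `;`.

S has alternatives sharing prefix 'num': factor to S → num S' with S' → id id | U.
U has alternatives sharing prefix 'num': factor to U → num U' with U' → ε | num.

S → id num | num S'; U → id | num U'; S' → id id | U; U' → ε | num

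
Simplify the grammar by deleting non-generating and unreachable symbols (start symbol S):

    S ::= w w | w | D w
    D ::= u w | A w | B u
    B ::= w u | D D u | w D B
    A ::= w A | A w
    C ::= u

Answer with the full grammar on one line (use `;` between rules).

S ::= w w | w | D w; D ::= u w | B u; B ::= w u | D D u | w D B

Generating nonterminals: {B, C, D, S}.
Reachable from S after that: {B, D, S}.
Removed useless symbols: {A, C} and every production mentioning them.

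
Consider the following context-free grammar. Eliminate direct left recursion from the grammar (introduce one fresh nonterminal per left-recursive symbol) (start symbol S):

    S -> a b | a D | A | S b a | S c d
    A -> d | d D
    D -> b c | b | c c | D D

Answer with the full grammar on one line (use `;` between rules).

Left recursion appears on S, D.
For S: α = {b a, c d}, β = {a b, a D, A}. Rewrite as S → β S' and S' → α S' | ε.
For D: α = {D}, β = {b c, b, c c}. Rewrite as D → β D' and D' → α D' | ε.

S -> a b S' | a D S' | A S'; A -> d | d D; D -> b c D' | b D' | c c D'; S' -> b a S' | c d S' | epsilon; D' -> D D' | epsilon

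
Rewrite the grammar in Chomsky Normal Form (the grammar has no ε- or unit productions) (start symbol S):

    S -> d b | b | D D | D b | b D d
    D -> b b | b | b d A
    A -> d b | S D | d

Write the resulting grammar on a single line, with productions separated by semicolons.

S -> X1 X2 | b | D D | D X2 | X2 Y1; D -> X2 X2 | b | X2 Y2; A -> X1 X2 | S D | d; X1 -> d; X2 -> b; Y1 -> D X1; Y2 -> X1 A

Introduce a nonterminal for each terminal appearing in a rule of length ≥ 2: X1 → d, X2 → b.
Binarize each right-hand side of length ≥ 3 by chaining fresh nonterminals (Y1, Y2, …): affected rules were S → X2 D X1; D → X2 X1 A.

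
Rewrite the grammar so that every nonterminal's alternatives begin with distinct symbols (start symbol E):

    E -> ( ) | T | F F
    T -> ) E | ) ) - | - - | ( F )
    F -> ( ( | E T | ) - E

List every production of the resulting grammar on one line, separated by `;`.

E -> ( ) | T | F F; T -> - - | ( F ) | ) T'; F -> ( ( | E T | ) - E; T' -> E | ) -

T has alternatives sharing prefix ')': factor to T → ) T' with T' → E | ) -.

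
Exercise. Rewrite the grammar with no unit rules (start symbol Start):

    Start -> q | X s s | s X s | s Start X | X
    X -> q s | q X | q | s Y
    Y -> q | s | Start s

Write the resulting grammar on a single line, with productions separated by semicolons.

Start -> q | X s s | s X s | s Start X | q s | q X | s Y; X -> q s | q X | q | s Y; Y -> q | s | Start s

Unit pairs: Start ⇒* {X}.
Replace each nonterminal's rules with the union of the non-unit rules of every nonterminal it unit-derives.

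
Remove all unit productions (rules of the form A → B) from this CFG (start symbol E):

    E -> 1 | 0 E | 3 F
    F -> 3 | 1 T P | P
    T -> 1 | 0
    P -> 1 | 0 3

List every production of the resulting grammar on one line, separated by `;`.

Unit pairs: F ⇒* {P}.
For each unit pair (A, B), copy every non-unit production of B to A, then drop all unit productions.

E -> 1 | 0 E | 3 F; F -> 3 | 1 T P | 1 | 0 3; T -> 1 | 0; P -> 1 | 0 3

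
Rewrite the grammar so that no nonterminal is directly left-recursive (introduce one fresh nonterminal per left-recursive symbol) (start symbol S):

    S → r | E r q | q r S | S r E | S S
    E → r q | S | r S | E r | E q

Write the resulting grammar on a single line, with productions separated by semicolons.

S → r S' | E r q S' | q r S S'; E → r q E' | S E' | r S E'; S' → r E S' | S S' | ε; E' → r E' | q E' | ε

Directly left-recursive nonterminals: S, E.
For S: α = {r E, S}, β = {r, E r q, q r S}. Rewrite as S → β S' and S' → α S' | ε.
For E: α = {r, q}, β = {r q, S, r S}. Rewrite as E → β E' and E' → α E' | ε.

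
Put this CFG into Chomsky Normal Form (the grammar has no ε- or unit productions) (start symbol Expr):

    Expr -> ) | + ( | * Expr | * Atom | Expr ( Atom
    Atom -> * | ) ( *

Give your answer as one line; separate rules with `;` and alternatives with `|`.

Expr -> ) | X1 X2 | X3 Expr | X3 Atom | Expr Y1; Atom -> * | X4 Y2; X1 -> +; X2 -> (; X3 -> *; X4 -> ); Y1 -> X2 Atom; Y2 -> X2 X3

Introduce a nonterminal for each terminal appearing in a rule of length ≥ 2: X1 → +, X2 → (, X3 → *, X4 → ).
Binarize each right-hand side of length ≥ 3 by chaining fresh nonterminals (Y1, Y2, …): affected rules were Expr → Expr X2 Atom; Atom → X4 X2 X3.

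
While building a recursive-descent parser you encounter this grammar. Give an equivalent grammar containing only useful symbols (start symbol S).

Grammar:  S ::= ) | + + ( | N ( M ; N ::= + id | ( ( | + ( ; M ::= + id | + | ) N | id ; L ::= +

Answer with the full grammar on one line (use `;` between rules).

S ::= ) | + + ( | N ( M; N ::= + id | ( ( | + (; M ::= + id | + | ) N | id

Generating nonterminals: {L, M, N, S}.
Reachable from S after that: {M, N, S}.
Removed useless symbols: {L} and every production mentioning them.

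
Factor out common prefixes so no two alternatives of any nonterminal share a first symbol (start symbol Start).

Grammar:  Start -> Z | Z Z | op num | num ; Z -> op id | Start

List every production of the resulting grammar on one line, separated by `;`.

Start has alternatives sharing prefix 'Z': factor to Start → Z Start1 with Start1 → ε | Z.

Start -> op num | num | Z Start1; Z -> op id | Start; Start1 -> ε | Z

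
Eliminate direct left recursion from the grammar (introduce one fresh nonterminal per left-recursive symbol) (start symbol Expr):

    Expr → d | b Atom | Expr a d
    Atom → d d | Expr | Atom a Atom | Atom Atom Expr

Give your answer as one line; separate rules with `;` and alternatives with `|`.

Expr, Atom are directly left-recursive.
For Expr: α = {a d}, β = {d, b Atom}. Rewrite as Expr → β Expr1 and Expr1 → α Expr1 | ε.
For Atom: α = {a Atom, Atom Expr}, β = {d d, Expr}. Rewrite as Atom → β Atom1 and Atom1 → α Atom1 | ε.

Expr → d Expr1 | b Atom Expr1; Atom → d d Atom1 | Expr Atom1; Expr1 → a d Expr1 | ε; Atom1 → a Atom Atom1 | Atom Expr Atom1 | ε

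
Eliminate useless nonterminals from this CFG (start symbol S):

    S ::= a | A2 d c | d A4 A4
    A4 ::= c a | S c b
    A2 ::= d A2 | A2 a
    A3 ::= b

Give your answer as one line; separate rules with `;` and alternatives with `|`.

S ::= a | d A4 A4; A4 ::= c a | S c b

Generating nonterminals: {A3, A4, S}.
Reachable from S after that: {A4, S}.
Removed useless symbols: {A2, A3} and every production mentioning them.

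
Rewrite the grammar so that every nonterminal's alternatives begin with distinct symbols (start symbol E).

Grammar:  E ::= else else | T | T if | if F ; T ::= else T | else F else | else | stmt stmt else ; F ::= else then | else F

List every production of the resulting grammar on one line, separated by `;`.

E has alternatives sharing prefix 'T': factor to E → T E' with E' → ε | if.
T has alternatives sharing prefix 'else': factor to T → else T' with T' → T | F else | ε.
F has alternatives sharing prefix 'else': factor to F → else F' with F' → then | F.

E ::= else else | if F | T E'; T ::= stmt stmt else | else T'; F ::= else F'; E' ::= epsilon | if; T' ::= T | F else | epsilon; F' ::= then | F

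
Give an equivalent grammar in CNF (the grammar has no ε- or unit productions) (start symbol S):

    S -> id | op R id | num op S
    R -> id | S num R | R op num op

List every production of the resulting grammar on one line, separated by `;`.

Introduce a nonterminal for each terminal appearing in a rule of length ≥ 2: X1 → op, X2 → id, X3 → num.
Binarize each right-hand side of length ≥ 3 by chaining fresh nonterminals (Y1, Y2, …): affected rules were S → X1 R X2; S → X3 X1 S; R → S X3 R; R → R X1 X3 X1.

S -> id | X1 Y1 | X3 Y2; R -> id | S Y3 | R Y4; X1 -> op; X2 -> id; X3 -> num; Y1 -> R X2; Y2 -> X1 S; Y3 -> X3 R; Y4 -> X1 Y5; Y5 -> X3 X1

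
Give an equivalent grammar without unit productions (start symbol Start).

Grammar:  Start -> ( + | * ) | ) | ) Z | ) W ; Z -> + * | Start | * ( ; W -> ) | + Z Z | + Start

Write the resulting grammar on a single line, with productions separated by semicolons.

Unit pairs: Z ⇒* {Start}.
For every A with A ⇒* B via unit rules, add B's non-unit alternatives to A; then delete every rule of the form X → Y.

Start -> ( + | * ) | ) | ) Z | ) W; Z -> + * | * ( | ( + | * ) | ) | ) Z | ) W; W -> ) | + Z Z | + Start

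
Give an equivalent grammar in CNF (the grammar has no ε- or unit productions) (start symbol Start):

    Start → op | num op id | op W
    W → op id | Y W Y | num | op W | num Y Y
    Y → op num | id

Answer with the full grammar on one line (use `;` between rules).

Introduce a nonterminal for each terminal appearing in a rule of length ≥ 2: X1 → num, X2 → op, X3 → id.
Binarize each right-hand side of length ≥ 3 by chaining fresh nonterminals (Y1, Y2, …): affected rules were Start → X1 X2 X3; W → Y W Y; W → X1 Y Y.

Start → op | X1 Y1 | X2 W; W → X2 X3 | Y Y2 | num | X2 W | X1 Y3; Y → X2 X1 | id; X1 → num; X2 → op; X3 → id; Y1 → X2 X3; Y2 → W Y; Y3 → Y Y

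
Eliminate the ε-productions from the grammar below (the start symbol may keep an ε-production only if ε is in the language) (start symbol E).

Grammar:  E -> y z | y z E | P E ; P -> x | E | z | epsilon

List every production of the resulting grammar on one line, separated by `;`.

E -> y z | y z E | P E; P -> x | E | z

The nullable symbols are {P}.
ε ∉ L(G), so no ε-production is kept.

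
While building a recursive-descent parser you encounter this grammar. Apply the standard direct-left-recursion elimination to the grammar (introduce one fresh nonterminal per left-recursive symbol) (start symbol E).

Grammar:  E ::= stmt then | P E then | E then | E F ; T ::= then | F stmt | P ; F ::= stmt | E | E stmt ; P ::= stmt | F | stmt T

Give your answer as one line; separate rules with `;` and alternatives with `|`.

E ::= stmt then E' | P E then E'; T ::= then | F stmt | P; F ::= stmt | E | E stmt; P ::= stmt | F | stmt T; E' ::= then E' | F E' | ε

Left recursion appears on E.
For E: α = {then, F}, β = {stmt then, P E then}. Rewrite as E → β E' and E' → α E' | ε.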